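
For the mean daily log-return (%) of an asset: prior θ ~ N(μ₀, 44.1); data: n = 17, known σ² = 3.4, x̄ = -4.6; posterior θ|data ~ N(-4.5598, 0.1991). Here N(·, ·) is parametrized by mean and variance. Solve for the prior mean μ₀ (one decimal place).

μ₀ = 4.3

The posterior mean is a precision-weighted average: μ_n = (τ₀μ₀ + τ_data·x̄)/(τ₀+τ_data), with τ₀=1/σ₀² and τ_data=n/σ².
Here τ₀ = 1/44.1 = 0.022676 and τ_data = 17/3.4 = 5.000000, so τ_n = 5.022676.
Rearranging for μ₀: μ₀ = (μ_n·τ_n − τ_data·x̄)/τ₀ = (-4.5598·5.022676 − 5.000000·-4.6) / 0.022676 = 0.097602/0.022676 ≈ 4.3.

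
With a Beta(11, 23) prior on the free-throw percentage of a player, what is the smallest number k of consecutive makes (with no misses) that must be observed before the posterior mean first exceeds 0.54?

k = 17

After k makes and 0 misses the posterior is Beta(11+k, 23), with mean (11+k)/(11+23+k).
Set (11+k)/(34+k) > 0.54 and solve: k > (0.54·34 − 11)/(1 − 0.54) = 16.000.
The smallest integer exceeding 16.000 is 17.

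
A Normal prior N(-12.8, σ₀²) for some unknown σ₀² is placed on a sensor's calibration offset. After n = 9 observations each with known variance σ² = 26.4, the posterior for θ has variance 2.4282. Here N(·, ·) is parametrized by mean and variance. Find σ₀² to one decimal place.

σ₀² = 14.1

For the Normal–Normal model with known σ², precisions add: τ_n = τ₀ + n/σ².
So 1/σ₀² = 1/2.4282 − 9/26.4 = 0.411828 − 0.340909 = 0.070919.
Hence σ₀² = 1/0.070919 ≈ 14.1.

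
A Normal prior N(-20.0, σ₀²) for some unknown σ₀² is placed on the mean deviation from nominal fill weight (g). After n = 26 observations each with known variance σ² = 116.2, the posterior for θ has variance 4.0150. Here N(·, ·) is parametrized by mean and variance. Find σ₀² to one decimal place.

σ₀² = 39.5

Posterior precision equals prior precision plus data precision: 1/σ_n² = 1/σ₀² + n/σ².
So 1/σ₀² = 1/4.0150 − 26/116.2 = 0.249066 − 0.223752 = 0.025314.
Hence σ₀² = 1/0.025314 ≈ 39.5.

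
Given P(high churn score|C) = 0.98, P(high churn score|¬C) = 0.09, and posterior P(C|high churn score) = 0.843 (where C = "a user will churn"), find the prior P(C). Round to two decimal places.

In odds form, posterior odds = prior odds × likelihood ratio, so prior odds = posterior odds ÷ LR.
Posterior odds = 0.843/(1−0.843) = 5.3694. LR = 0.98/0.09 = 10.8889.
Prior odds = 5.3694/10.8889 = 0.4931, so P(C) = 0.4931/(1+0.4931) ≈ 0.33.

P(C) = 0.33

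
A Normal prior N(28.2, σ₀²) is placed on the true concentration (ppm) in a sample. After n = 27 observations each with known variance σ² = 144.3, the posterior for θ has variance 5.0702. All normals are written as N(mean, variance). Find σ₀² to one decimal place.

For the Normal–Normal model with known σ², precisions add: τ_n = τ₀ + n/σ².
So 1/σ₀² = 1/5.0702 − 27/144.3 = 0.197231 − 0.187110 = 0.010121.
Hence σ₀² = 1/0.010121 ≈ 98.8.

σ₀² = 98.8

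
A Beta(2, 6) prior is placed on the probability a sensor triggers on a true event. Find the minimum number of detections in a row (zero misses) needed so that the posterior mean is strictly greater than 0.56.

After k detections and 0 misses the posterior is Beta(2+k, 6), with mean (2+k)/(2+6+k).
Set (2+k)/(8+k) > 0.56 and solve: k > (0.56·8 − 2)/(1 − 0.56) = 5.636.
The smallest integer exceeding 5.636 is 6.

k = 6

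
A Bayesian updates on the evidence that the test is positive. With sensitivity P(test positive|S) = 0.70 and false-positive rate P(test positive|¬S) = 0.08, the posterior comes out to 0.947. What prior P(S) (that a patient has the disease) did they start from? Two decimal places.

P(S) = 0.67

In odds form, posterior odds = prior odds × likelihood ratio, so prior odds = posterior odds ÷ LR.
Posterior odds = 0.947/(1−0.947) = 17.8679. LR = 0.70/0.08 = 8.7500.
Prior odds = 17.8679/8.7500 = 2.0420, so P(S) = 2.0420/(1+2.0420) ≈ 0.67.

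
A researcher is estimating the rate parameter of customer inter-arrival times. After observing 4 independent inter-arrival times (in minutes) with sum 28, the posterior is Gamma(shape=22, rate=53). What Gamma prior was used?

Gamma(shape=18, rate=25)

Gamma–exponential conjugacy: posterior shape = α + n, posterior rate = β + Σtᵢ.
So α = 22 − 4 = 18 and β = 53 − 28 = 25.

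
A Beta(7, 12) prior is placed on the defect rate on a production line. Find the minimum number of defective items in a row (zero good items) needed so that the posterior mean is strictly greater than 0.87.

k = 74

After k defective items and 0 good items the posterior is Beta(7+k, 12), with mean (7+k)/(7+12+k).
Set (7+k)/(19+k) > 0.87 and solve: k > (0.87·19 − 7)/(1 − 0.87) = 73.308.
The smallest integer exceeding 73.308 is 74, and checking k=74: (81)/(93) = 0.8710 > 0.87.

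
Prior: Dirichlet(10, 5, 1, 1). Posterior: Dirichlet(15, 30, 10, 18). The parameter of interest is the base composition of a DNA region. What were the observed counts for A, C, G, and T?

counts (5, 25, 9, 17)

For a Dirichlet(α) prior with multinomial counts c, the posterior is Dirichlet(α + c) componentwise.
Counts are posterior − prior componentwise: 15−10=5, 30−5=25, 10−1=9, 18−1=17.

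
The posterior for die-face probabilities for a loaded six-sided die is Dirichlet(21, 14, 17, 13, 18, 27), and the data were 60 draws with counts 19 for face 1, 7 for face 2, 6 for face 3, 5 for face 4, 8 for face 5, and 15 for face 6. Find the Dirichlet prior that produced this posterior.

For a Dirichlet(α) prior with multinomial counts c, the posterior is Dirichlet(α + c) componentwise.
Subtract each count from the matching posterior parameter: 21−19=2, 14−7=7, 17−6=11, 13−5=8, 18−8=10, 27−15=12.

Dirichlet(2, 7, 11, 8, 10, 12)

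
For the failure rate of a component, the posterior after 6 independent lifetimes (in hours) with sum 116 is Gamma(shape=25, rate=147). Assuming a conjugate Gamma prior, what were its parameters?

For an exponential likelihood with a Gamma(α, β) prior on the rate, n observations with total T give posterior Gamma(α+n, β+T).
So α = 25 − 6 = 19 and β = 147 − 116 = 31.

Gamma(shape=19, rate=31)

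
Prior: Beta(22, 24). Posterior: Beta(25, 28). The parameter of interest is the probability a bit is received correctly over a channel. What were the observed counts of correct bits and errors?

3 correct bits and 4 errors

Under Beta–binomial conjugacy the posterior parameters are (a+s, b+f).
So s = 25 − 22 = 3 and f = 28 − 24 = 4.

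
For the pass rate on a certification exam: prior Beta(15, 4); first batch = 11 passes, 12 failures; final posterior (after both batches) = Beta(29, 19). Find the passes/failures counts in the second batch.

Sequential conjugate updates are equivalent to a single update on the pooled data, so total successes = posterior α − prior α and total failures = posterior β − prior β.
Total across both batches: 29−15=14 passes, 19−4=15 failures.
Subtract the first batch: 14−11=3 passes and 15−12=3 failures.

3 passes and 3 failures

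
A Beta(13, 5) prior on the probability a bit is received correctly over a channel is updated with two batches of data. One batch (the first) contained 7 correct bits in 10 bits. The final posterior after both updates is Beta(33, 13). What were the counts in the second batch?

Sequential conjugate updates are equivalent to a single update on the pooled data, so total successes = posterior α − prior α and total failures = posterior β − prior β.
Total across both batches: 33−13=20 correct bits, 13−5=8 errors.
Subtract the first batch: 20−7=13 correct bits and 8−3=5 errors.

13 correct bits and 5 errors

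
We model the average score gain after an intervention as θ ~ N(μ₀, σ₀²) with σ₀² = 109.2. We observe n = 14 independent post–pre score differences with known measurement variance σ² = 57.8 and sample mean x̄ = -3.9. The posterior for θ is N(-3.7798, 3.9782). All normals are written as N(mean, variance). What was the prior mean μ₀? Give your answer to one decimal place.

μ₀ = -0.6

The posterior mean is a precision-weighted average: μ_n = (τ₀μ₀ + τ_data·x̄)/(τ₀+τ_data), with τ₀=1/σ₀² and τ_data=n/σ².
Here τ₀ = 1/109.2 = 0.009158 and τ_data = 14/57.8 = 0.242215, so τ_n = 0.251373.
Rearranging for μ₀: μ₀ = (μ_n·τ_n − τ_data·x̄)/τ₀ = (-3.7798·0.251373 − 0.242215·-3.9) / 0.009158 = -0.005501/0.009158 ≈ -0.6.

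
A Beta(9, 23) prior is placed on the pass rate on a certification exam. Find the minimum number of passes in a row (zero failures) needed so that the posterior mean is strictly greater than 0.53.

k = 17

After k passes and 0 failures the posterior is Beta(9+k, 23), with mean (9+k)/(9+23+k).
Set (9+k)/(32+k) > 0.53 and solve: k > (0.53·32 − 9)/(1 − 0.53) = 16.936.
The smallest integer exceeding 16.936 is 17.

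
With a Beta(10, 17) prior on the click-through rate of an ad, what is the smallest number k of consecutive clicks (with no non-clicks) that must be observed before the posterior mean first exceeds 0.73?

k = 36

After k clicks and 0 non-clicks the posterior is Beta(10+k, 17), with mean (10+k)/(10+17+k).
Set (10+k)/(27+k) > 0.73 and solve: k > (0.73·27 − 10)/(1 − 0.73) = 35.963.
The smallest integer exceeding 35.963 is 36, and checking k=36: (46)/(63) = 0.7302 > 0.73.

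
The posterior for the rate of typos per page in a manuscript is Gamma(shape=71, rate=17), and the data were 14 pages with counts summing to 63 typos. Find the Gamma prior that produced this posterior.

Gamma(shape=8, rate=3)

A Gamma(α, β) prior (rate parametrization) on a Poisson rate with n observations summing to S gives posterior Gamma(α+S, β+n).
So α = 71 − 63 = 8 and β = 17 − 14 = 3.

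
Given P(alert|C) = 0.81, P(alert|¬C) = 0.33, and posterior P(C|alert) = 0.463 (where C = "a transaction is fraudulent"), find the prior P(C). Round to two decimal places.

P(C) = 0.26

In odds form, posterior odds = prior odds × likelihood ratio, so prior odds = posterior odds ÷ LR.
Posterior odds = 0.463/(1−0.463) = 0.8622. LR = 0.81/0.33 = 2.4545.
Prior odds = 0.8622/2.4545 = 0.3513, so P(C) = 0.3513/(1+0.3513) ≈ 0.26.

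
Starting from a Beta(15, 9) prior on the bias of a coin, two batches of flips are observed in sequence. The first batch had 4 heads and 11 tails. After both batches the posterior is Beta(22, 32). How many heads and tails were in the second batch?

Because Beta–binomial updating is additive in the counts, the combined data contributed (α_post−α_prior, β_post−β_prior) successes and failures.
Total across both batches: 22−15=7 heads, 32−9=23 tails.
Subtract the first batch: 7−4=3 heads and 23−11=12 tails.

3 heads and 12 tails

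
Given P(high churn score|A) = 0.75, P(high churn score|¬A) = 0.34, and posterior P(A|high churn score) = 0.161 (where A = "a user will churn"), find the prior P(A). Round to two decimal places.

P(A) = 0.08

In odds form, posterior odds = prior odds × likelihood ratio, so prior odds = posterior odds ÷ LR.
Posterior odds = 0.161/(1−0.161) = 0.1919. LR = 0.75/0.34 = 2.2059.
Prior odds = 0.1919/2.2059 = 0.0870, so P(A) = 0.0870/(1+0.0870) ≈ 0.08.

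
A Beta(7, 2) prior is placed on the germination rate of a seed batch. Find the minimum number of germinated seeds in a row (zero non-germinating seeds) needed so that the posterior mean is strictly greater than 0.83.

After k germinated seeds and 0 non-germinating seeds the posterior is Beta(7+k, 2), with mean (7+k)/(7+2+k).
Set (7+k)/(9+k) > 0.83 and solve: k > (0.83·9 − 7)/(1 − 0.83) = 2.765.
The smallest integer exceeding 2.765 is 3, and checking k=3: (10)/(12) = 0.8333 > 0.83.

k = 3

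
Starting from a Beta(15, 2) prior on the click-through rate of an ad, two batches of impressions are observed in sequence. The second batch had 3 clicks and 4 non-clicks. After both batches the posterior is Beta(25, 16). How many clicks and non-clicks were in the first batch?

7 clicks and 10 non-clicks

Sequential conjugate updates are equivalent to a single update on the pooled data, so total successes = posterior α − prior α and total failures = posterior β − prior β.
Total across both batches: 25−15=10 clicks, 16−2=14 non-clicks.
Subtract the second batch: 10−3=7 clicks and 14−4=10 non-clicks.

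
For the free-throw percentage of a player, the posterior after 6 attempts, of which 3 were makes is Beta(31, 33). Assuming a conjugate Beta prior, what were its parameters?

Beta(28, 30)

Beta is conjugate to the binomial likelihood: posterior = Beta(a+s, b+f).
Subtract the data counts: 31−3=28, 33−3=30.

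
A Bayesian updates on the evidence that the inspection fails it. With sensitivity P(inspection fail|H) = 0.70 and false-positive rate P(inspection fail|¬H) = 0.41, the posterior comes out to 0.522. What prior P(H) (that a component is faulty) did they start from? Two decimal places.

Bayes' rule in odds form gives O(H|E) = O(H)·[P(E|H)/P(E|¬H)], hence O(H) = O(H|E)/LR.
Posterior odds = 0.522/(1−0.522) = 1.0921. LR = 0.70/0.41 = 1.7073.
Prior odds = 1.0921/1.7073 = 0.6397, so P(H) = 0.6397/(1+0.6397) ≈ 0.39.

P(H) = 0.39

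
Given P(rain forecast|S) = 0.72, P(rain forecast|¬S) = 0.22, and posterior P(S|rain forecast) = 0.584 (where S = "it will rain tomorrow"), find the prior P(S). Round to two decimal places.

Bayes' rule in odds form gives O(S|E) = O(S)·[P(E|S)/P(E|¬S)], hence O(S) = O(S|E)/LR.
Posterior odds = 0.584/(1−0.584) = 1.4038. LR = 0.72/0.22 = 3.2727.
Prior odds = 1.4038/3.2727 = 0.4289, so P(S) = 0.4289/(1+0.4289) ≈ 0.30.

P(S) = 0.30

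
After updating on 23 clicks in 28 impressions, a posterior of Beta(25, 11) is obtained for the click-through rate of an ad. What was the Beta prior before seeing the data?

Beta(2, 6)

Under Beta–binomial conjugacy the posterior parameters are (α+s, β+f).
So α = 25 − 23 = 2 and β = 11 − 5 = 6.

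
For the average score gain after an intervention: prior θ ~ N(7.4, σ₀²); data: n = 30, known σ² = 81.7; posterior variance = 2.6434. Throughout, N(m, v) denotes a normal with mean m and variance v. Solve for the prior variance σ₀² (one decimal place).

For the Normal–Normal model with known σ², precisions add: τ_n = τ₀ + n/σ².
So 1/σ₀² = 1/2.6434 − 30/81.7 = 0.378301 − 0.367197 = 0.011104.
Hence σ₀² = 1/0.011104 ≈ 90.1.

σ₀² = 90.1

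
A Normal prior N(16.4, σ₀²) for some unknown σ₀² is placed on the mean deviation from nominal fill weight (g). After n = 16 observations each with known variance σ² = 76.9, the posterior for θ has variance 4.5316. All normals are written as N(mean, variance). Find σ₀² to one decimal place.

For the Normal–Normal model with known σ², precisions add: τ_n = τ₀ + n/σ².
So 1/σ₀² = 1/4.5316 − 16/76.9 = 0.220673 − 0.208062 = 0.012611.
Hence σ₀² = 1/0.012611 ≈ 79.3.

σ₀² = 79.3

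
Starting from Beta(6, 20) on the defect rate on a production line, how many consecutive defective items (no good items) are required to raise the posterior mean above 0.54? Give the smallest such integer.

After k defective items and 0 good items the posterior is Beta(6+k, 20), with mean (6+k)/(6+20+k).
Set (6+k)/(26+k) > 0.54 and solve: k > (0.54·26 − 6)/(1 − 0.54) = 17.478.
The smallest integer exceeding 17.478 is 18, and checking k=18: (24)/(44) = 0.5455 > 0.54.

k = 18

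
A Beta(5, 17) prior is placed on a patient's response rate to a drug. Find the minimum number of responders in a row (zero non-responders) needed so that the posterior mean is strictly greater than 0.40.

k = 7

After k responders and 0 non-responders the posterior is Beta(5+k, 17), with mean (5+k)/(5+17+k).
Set (5+k)/(22+k) > 0.40 and solve: k > (0.40·22 − 5)/(1 − 0.40) = 6.333.
The smallest integer exceeding 6.333 is 7.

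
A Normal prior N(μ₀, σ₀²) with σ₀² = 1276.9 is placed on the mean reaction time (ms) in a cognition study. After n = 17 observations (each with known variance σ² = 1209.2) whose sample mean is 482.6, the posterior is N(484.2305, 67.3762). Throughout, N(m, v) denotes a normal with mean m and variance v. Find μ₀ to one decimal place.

μ₀ = 513.5

With known observation variance, the Normal–Normal posterior has precision τ_n = τ₀ + n/σ² and mean μ_n = (τ₀μ₀ + (n/σ²)x̄)/τ_n.
Here τ₀ = 1/1276.9 = 0.000783 and τ_data = 17/1209.2 = 0.014059, so τ_n = 0.014842.
Rearranging for μ₀: μ₀ = (μ_n·τ_n − τ_data·x̄)/τ₀ = (484.2305·0.014842 − 0.014059·482.6) / 0.000783 = 0.402076/0.000783 ≈ 513.5.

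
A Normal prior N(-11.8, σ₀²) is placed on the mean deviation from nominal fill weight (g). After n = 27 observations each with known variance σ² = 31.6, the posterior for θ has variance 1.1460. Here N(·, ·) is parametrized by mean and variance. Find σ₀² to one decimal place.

σ₀² = 55.0

Posterior precision equals prior precision plus data precision: 1/σ_n² = 1/σ₀² + n/σ².
So 1/σ₀² = 1/1.1460 − 27/31.6 = 0.872600 − 0.854430 = 0.018170.
Hence σ₀² = 1/0.018170 ≈ 55.0.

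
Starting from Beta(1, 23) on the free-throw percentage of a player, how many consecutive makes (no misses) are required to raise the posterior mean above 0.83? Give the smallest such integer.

After k makes and 0 misses the posterior is Beta(1+k, 23), with mean (1+k)/(1+23+k).
Set (1+k)/(24+k) > 0.83 and solve: k > (0.83·24 − 1)/(1 − 0.83) = 111.294.
The smallest integer exceeding 111.294 is 112.

k = 112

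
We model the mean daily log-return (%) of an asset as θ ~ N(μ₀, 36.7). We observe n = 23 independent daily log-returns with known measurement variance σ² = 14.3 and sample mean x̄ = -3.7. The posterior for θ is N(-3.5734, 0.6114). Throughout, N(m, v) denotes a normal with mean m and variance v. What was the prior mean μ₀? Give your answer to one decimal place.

μ₀ = 3.9

The posterior mean is a precision-weighted average: μ_n = (τ₀μ₀ + τ_data·x̄)/(τ₀+τ_data), with τ₀=1/σ₀² and τ_data=n/σ².
Here τ₀ = 1/36.7 = 0.027248 and τ_data = 23/14.3 = 1.608392, so τ_n = 1.635640.
Rearranging for μ₀: μ₀ = (μ_n·τ_n − τ_data·x̄)/τ₀ = (-3.5734·1.635640 − 1.608392·-3.7) / 0.027248 = 0.106254/0.027248 ≈ 3.9.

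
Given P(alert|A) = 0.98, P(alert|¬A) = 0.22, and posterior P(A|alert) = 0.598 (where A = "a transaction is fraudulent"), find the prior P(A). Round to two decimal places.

In odds form, posterior odds = prior odds × likelihood ratio, so prior odds = posterior odds ÷ LR.
Posterior odds = 0.598/(1−0.598) = 1.4876. LR = 0.98/0.22 = 4.4545.
Prior odds = 1.4876/4.4545 = 0.3340, so P(A) = 0.3340/(1+0.3340) ≈ 0.25.

P(A) = 0.25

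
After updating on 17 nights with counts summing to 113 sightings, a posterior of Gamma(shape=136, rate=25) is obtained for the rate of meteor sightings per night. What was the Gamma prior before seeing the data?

Gamma(shape=23, rate=8)

Gamma–Poisson conjugacy: posterior shape = α + Σxᵢ, posterior rate = β + n.
So α = 136 − 113 = 23 and β = 25 − 17 = 8.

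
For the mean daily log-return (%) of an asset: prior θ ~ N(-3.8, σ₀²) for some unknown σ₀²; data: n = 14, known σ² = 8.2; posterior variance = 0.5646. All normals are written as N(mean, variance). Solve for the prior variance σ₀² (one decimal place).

σ₀² = 15.7

Posterior precision equals prior precision plus data precision: 1/σ_n² = 1/σ₀² + n/σ².
So 1/σ₀² = 1/0.5646 − 14/8.2 = 1.771165 − 1.707317 = 0.063848.
Hence σ₀² = 1/0.063848 ≈ 15.7.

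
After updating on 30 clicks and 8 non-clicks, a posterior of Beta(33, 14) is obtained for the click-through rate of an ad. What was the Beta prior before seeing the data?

Beta is conjugate to the binomial likelihood: posterior = Beta(α+s, β+f).
Subtract the data counts: 33−30=3, 14−8=6.

Beta(3, 6)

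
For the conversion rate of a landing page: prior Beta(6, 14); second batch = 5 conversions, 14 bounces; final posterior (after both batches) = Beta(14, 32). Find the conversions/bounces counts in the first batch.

3 conversions and 4 bounces

Because Beta–binomial updating is additive in the counts, the combined data contributed (α_post−α_prior, β_post−β_prior) successes and failures.
Total across both batches: 14−6=8 conversions, 32−14=18 bounces.
Subtract the second batch: 8−5=3 conversions and 18−14=4 bounces.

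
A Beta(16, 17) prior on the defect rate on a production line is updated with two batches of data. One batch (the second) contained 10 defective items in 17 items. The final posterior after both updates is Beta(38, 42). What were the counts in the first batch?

12 defective items and 18 good items

Because Beta–binomial updating is additive in the counts, the combined data contributed (α_post−α_prior, β_post−β_prior) successes and failures.
Total across both batches: 38−16=22 defective items, 42−17=25 good items.
Subtract the second batch: 22−10=12 defective items and 25−7=18 good items.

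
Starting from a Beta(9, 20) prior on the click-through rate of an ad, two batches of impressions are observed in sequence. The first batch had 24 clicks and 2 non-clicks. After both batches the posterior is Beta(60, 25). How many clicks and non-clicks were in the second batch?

27 clicks and 3 non-clicks

Sequential conjugate updates are equivalent to a single update on the pooled data, so total successes = posterior α − prior α and total failures = posterior β − prior β.
Total across both batches: 60−9=51 clicks, 25−20=5 non-clicks.
Subtract the first batch: 51−24=27 clicks and 5−2=3 non-clicks.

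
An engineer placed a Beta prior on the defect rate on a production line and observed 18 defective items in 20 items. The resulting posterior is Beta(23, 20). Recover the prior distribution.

Beta(5, 18)

Beta is conjugate to the binomial likelihood: posterior = Beta(a+s, b+f).
Subtract the data counts: 23−18=5, 20−2=18.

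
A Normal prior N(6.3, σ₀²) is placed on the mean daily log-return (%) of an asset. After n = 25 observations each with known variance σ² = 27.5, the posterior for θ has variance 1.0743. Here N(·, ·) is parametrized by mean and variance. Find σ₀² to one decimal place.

σ₀² = 46.0

Posterior precision equals prior precision plus data precision: 1/σ_n² = 1/σ₀² + n/σ².
So 1/σ₀² = 1/1.0743 − 25/27.5 = 0.930839 − 0.909091 = 0.021748.
Hence σ₀² = 1/0.021748 ≈ 46.0.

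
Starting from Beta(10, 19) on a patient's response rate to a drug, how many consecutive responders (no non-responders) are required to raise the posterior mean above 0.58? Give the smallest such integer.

After k responders and 0 non-responders the posterior is Beta(10+k, 19), with mean (10+k)/(10+19+k).
Set (10+k)/(29+k) > 0.58 and solve: k > (0.58·29 − 10)/(1 − 0.58) = 16.238.
The smallest integer exceeding 16.238 is 17, and checking k=17: (27)/(46) = 0.5870 > 0.58.

k = 17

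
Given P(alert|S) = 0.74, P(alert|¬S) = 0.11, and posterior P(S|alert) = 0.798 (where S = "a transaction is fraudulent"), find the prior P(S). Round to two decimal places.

P(S) = 0.37

Bayes' rule in odds form gives O(S|E) = O(S)·[P(E|S)/P(E|¬S)], hence O(S) = O(S|E)/LR.
Posterior odds = 0.798/(1−0.798) = 3.9505. LR = 0.74/0.11 = 6.7273.
Prior odds = 3.9505/6.7273 = 0.5872, so P(S) = 0.5872/(1+0.5872) ≈ 0.37.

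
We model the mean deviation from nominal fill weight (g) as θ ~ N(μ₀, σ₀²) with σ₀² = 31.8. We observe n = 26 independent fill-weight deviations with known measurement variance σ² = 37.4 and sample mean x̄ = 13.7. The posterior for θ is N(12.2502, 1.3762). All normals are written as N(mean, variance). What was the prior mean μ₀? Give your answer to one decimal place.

The posterior mean is a precision-weighted average: μ_n = (τ₀μ₀ + τ_data·x̄)/(τ₀+τ_data), with τ₀=1/σ₀² and τ_data=n/σ².
Here τ₀ = 1/31.8 = 0.031447 and τ_data = 26/37.4 = 0.695187, so τ_n = 0.726634.
Rearranging for μ₀: μ₀ = (μ_n·τ_n − τ_data·x̄)/τ₀ = (12.2502·0.726634 − 0.695187·13.7) / 0.031447 = -0.622650/0.031447 ≈ -19.8.

μ₀ = -19.8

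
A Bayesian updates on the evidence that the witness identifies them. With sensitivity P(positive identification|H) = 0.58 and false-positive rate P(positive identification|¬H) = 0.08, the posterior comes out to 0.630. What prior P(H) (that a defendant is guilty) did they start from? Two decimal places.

Bayes' rule in odds form gives O(H|E) = O(H)·[P(E|H)/P(E|¬H)], hence O(H) = O(H|E)/LR.
Posterior odds = 0.630/(1−0.630) = 1.7027. LR = 0.58/0.08 = 7.2500.
Prior odds = 1.7027/7.2500 = 0.2349, so P(H) = 0.2349/(1+0.2349) ≈ 0.19.

P(H) = 0.19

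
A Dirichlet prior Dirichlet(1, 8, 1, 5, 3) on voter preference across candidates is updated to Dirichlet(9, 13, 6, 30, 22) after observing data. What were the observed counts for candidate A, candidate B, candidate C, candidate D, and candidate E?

For a Dirichlet(α) prior with multinomial counts c, the posterior is Dirichlet(α + c) componentwise.
Counts are posterior − prior componentwise: 9−1=8, 13−8=5, 6−1=5, 30−5=25, 22−3=19.

counts (8, 5, 5, 25, 19)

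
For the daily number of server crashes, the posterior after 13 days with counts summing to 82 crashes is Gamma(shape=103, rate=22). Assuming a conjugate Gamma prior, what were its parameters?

Gamma(shape=21, rate=9)

A Gamma(α, β) prior (rate parametrization) on a Poisson rate with n observations summing to S gives posterior Gamma(α+S, β+n).
So α = 103 − 82 = 21 and β = 22 − 13 = 9.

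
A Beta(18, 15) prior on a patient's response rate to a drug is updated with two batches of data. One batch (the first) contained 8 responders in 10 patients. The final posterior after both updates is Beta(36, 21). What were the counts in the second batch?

10 responders and 4 non-responders

Sequential conjugate updates are equivalent to a single update on the pooled data, so total successes = posterior α − prior α and total failures = posterior β − prior β.
Total across both batches: 36−18=18 responders, 21−15=6 non-responders.
Subtract the first batch: 18−8=10 responders and 6−2=4 non-responders.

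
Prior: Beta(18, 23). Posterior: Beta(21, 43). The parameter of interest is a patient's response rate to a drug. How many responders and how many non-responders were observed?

3 responders and 20 non-responders

A Beta(a, b) prior with s successes and f failures in binomial data gives a Beta(a+s, b+f) posterior.
Match parameters: s=21−18=3, f=43−23=20.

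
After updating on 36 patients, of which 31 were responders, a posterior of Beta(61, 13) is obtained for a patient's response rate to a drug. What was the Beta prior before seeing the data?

Beta(30, 8)

Under Beta–binomial conjugacy the posterior parameters are (a+s, b+f).
Subtract the data counts: 61−31=30, 13−5=8.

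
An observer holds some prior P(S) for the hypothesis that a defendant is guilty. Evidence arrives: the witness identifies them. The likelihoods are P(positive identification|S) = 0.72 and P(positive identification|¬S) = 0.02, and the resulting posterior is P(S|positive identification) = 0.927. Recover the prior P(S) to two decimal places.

Bayes' rule in odds form gives O(S|E) = O(S)·[P(E|S)/P(E|¬S)], hence O(S) = O(S|E)/LR.
Posterior odds = 0.927/(1−0.927) = 12.6986. LR = 0.72/0.02 = 36.0000.
Prior odds = 12.6986/36.0000 = 0.3527, so P(S) = 0.3527/(1+0.3527) ≈ 0.26.

P(S) = 0.26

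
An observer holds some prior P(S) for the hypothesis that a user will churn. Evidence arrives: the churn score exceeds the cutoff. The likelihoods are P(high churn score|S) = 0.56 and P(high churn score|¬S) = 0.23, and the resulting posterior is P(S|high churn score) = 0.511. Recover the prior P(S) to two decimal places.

Bayes' rule in odds form gives O(S|E) = O(S)·[P(E|S)/P(E|¬S)], hence O(S) = O(S|E)/LR.
Posterior odds = 0.511/(1−0.511) = 1.0450. LR = 0.56/0.23 = 2.4348.
Prior odds = 1.0450/2.4348 = 0.4292, so P(S) = 0.4292/(1+0.4292) ≈ 0.30.

P(S) = 0.30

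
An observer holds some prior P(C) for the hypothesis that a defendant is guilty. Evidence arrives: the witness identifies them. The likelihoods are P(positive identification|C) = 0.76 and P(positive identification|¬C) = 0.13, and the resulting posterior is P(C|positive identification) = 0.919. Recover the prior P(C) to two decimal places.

Bayes' rule in odds form gives O(C|E) = O(C)·[P(E|C)/P(E|¬C)], hence O(C) = O(C|E)/LR.
Posterior odds = 0.919/(1−0.919) = 11.3457. LR = 0.76/0.13 = 5.8462.
Prior odds = 11.3457/5.8462 = 1.9407, so P(C) = 1.9407/(1+1.9407) ≈ 0.66.

P(C) = 0.66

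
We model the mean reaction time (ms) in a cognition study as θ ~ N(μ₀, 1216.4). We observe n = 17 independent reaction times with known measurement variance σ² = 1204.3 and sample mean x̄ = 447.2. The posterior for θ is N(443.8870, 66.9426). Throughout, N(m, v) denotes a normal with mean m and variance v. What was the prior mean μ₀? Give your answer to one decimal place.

μ₀ = 387.0

With known observation variance, the Normal–Normal posterior has precision τ_n = τ₀ + n/σ² and mean μ_n = (τ₀μ₀ + (n/σ²)x̄)/τ_n.
Here τ₀ = 1/1216.4 = 0.000822 and τ_data = 17/1204.3 = 0.014116, so τ_n = 0.014938.
Rearranging for μ₀: μ₀ = (μ_n·τ_n − τ_data·x̄)/τ₀ = (443.8870·0.014938 − 0.014116·447.2) / 0.000822 = 0.318109/0.000822 ≈ 387.0.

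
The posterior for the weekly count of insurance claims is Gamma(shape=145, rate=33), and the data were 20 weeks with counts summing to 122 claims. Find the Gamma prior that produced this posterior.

Gamma–Poisson conjugacy: posterior shape = α + Σxᵢ, posterior rate = β + n.
So α = 145 − 122 = 23 and β = 33 − 20 = 13.

Gamma(shape=23, rate=13)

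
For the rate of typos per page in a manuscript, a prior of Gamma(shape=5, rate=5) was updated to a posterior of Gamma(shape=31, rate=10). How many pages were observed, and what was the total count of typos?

n = 5 pages with total 26 typos

Gamma–Poisson conjugacy: posterior shape = α + Σxᵢ, posterior rate = β + n.
Matching: Σxᵢ = 31 − 5 = 26 and n = 10 − 5 = 5.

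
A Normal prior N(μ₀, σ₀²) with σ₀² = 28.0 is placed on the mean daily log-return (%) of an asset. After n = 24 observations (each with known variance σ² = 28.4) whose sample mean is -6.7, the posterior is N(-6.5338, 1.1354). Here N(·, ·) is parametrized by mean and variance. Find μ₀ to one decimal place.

μ₀ = -2.6

The posterior mean is a precision-weighted average: μ_n = (τ₀μ₀ + τ_data·x̄)/(τ₀+τ_data), with τ₀=1/σ₀² and τ_data=n/σ².
Here τ₀ = 1/28.0 = 0.035714 and τ_data = 24/28.4 = 0.845070, so τ_n = 0.880784.
Rearranging for μ₀: μ₀ = (μ_n·τ_n − τ_data·x̄)/τ₀ = (-6.5338·0.880784 − 0.845070·-6.7) / 0.035714 = -0.092897/0.035714 ≈ -2.6.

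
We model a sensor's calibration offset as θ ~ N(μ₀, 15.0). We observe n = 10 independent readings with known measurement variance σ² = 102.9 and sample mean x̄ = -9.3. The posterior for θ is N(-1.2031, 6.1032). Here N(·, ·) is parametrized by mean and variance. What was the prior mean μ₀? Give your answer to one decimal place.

With known observation variance, the Normal–Normal posterior has precision τ_n = τ₀ + n/σ² and mean μ_n = (τ₀μ₀ + (n/σ²)x̄)/τ_n.
Here τ₀ = 1/15.0 = 0.066667 and τ_data = 10/102.9 = 0.097182, so τ_n = 0.163849.
Rearranging for μ₀: μ₀ = (μ_n·τ_n − τ_data·x̄)/τ₀ = (-1.2031·0.163849 − 0.097182·-9.3) / 0.066667 = 0.706666/0.066667 ≈ 10.6.

μ₀ = 10.6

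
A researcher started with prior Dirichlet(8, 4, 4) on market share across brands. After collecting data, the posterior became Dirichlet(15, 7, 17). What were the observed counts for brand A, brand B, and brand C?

counts (7, 3, 13)

For a Dirichlet(α) prior with multinomial counts c, the posterior is Dirichlet(α + c) componentwise.
Counts are posterior − prior componentwise: 15−8=7, 7−4=3, 17−4=13.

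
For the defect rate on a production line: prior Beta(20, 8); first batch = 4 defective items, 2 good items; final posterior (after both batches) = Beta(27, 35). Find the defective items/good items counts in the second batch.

Because Beta–binomial updating is additive in the counts, the combined data contributed (α_post−α_prior, β_post−β_prior) successes and failures.
Total across both batches: 27−20=7 defective items, 35−8=27 good items.
Subtract the first batch: 7−4=3 defective items and 27−2=25 good items.

3 defective items and 25 good items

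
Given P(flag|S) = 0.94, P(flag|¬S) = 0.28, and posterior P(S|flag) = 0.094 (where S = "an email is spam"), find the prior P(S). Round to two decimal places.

Bayes' rule in odds form gives O(S|E) = O(S)·[P(E|S)/P(E|¬S)], hence O(S) = O(S|E)/LR.
Posterior odds = 0.094/(1−0.094) = 0.1038. LR = 0.94/0.28 = 3.3571.
Prior odds = 0.1038/3.3571 = 0.0309, so P(S) = 0.0309/(1+0.0309) ≈ 0.03.

P(S) = 0.03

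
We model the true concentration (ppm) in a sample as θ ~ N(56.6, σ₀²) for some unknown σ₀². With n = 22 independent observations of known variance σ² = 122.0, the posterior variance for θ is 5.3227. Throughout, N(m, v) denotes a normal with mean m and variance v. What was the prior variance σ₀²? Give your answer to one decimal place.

σ₀² = 132.5

Posterior precision equals prior precision plus data precision: 1/σ_n² = 1/σ₀² + n/σ².
So 1/σ₀² = 1/5.3227 − 22/122.0 = 0.187875 − 0.180328 = 0.007547.
Hence σ₀² = 1/0.007547 ≈ 132.5.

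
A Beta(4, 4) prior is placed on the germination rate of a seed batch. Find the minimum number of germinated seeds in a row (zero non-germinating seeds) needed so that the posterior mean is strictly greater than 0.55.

k = 1

After k germinated seeds and 0 non-germinating seeds the posterior is Beta(4+k, 4), with mean (4+k)/(4+4+k).
Set (4+k)/(8+k) > 0.55 and solve: k > (0.55·8 − 4)/(1 − 0.55) = 0.889.
The smallest integer exceeding 0.889 is 1.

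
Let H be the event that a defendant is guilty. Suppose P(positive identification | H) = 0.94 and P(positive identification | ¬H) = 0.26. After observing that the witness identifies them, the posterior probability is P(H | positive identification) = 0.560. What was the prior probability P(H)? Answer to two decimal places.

In odds form, posterior odds = prior odds × likelihood ratio, so prior odds = posterior odds ÷ LR.
Posterior odds = 0.560/(1−0.560) = 1.2727. LR = 0.94/0.26 = 3.6154.
Prior odds = 1.2727/3.6154 = 0.3520, so P(H) = 0.3520/(1+0.3520) ≈ 0.26.

P(H) = 0.26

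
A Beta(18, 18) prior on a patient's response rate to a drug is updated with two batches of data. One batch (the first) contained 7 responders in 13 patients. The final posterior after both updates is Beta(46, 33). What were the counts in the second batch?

21 responders and 9 non-responders

Because Beta–binomial updating is additive in the counts, the combined data contributed (α_post−α_prior, β_post−β_prior) successes and failures.
Total across both batches: 46−18=28 responders, 33−18=15 non-responders.
Subtract the first batch: 28−7=21 responders and 15−6=9 non-responders.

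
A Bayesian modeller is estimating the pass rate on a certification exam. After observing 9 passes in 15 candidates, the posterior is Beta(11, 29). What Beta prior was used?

Beta(2, 23)

Under Beta–binomial conjugacy the posterior parameters are (a+s, b+f).
Subtract the data counts: 11−9=2, 29−6=23.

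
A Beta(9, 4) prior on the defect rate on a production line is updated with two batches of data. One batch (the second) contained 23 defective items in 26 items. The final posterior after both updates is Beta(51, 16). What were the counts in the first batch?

Because Beta–binomial updating is additive in the counts, the combined data contributed (α_post−α_prior, β_post−β_prior) successes and failures.
Total across both batches: 51−9=42 defective items, 16−4=12 good items.
Subtract the second batch: 42−23=19 defective items and 12−3=9 good items.

19 defective items and 9 good items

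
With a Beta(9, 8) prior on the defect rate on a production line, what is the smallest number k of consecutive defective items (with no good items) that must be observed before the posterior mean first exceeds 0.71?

After k defective items and 0 good items the posterior is Beta(9+k, 8), with mean (9+k)/(9+8+k).
Set (9+k)/(17+k) > 0.71 and solve: k > (0.71·17 − 9)/(1 − 0.71) = 10.586.
The smallest integer exceeding 10.586 is 11, and checking k=11: (20)/(28) = 0.7143 > 0.71.

k = 11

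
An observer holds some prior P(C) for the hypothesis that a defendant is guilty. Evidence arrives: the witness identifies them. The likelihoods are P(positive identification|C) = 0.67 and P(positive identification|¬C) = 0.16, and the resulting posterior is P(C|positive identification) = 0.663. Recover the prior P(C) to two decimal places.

In odds form, posterior odds = prior odds × likelihood ratio, so prior odds = posterior odds ÷ LR.
Posterior odds = 0.663/(1−0.663) = 1.9674. LR = 0.67/0.16 = 4.1875.
Prior odds = 1.9674/4.1875 = 0.4698, so P(C) = 0.4698/(1+0.4698) ≈ 0.32.

P(C) = 0.32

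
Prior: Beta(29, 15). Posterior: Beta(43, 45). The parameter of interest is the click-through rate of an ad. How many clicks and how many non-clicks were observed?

14 clicks and 30 non-clicks

Under Beta–binomial conjugacy the posterior parameters are (a+s, b+f).
Match parameters: s=43−29=14, f=45−15=30.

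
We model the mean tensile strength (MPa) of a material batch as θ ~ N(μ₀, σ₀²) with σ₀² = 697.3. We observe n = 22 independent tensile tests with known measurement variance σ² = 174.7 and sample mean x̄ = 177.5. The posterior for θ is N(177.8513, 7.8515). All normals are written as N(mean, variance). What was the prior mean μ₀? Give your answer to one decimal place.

The posterior mean is a precision-weighted average: μ_n = (τ₀μ₀ + τ_data·x̄)/(τ₀+τ_data), with τ₀=1/σ₀² and τ_data=n/σ².
Here τ₀ = 1/697.3 = 0.001434 and τ_data = 22/174.7 = 0.125930, so τ_n = 0.127364.
Rearranging for μ₀: μ₀ = (μ_n·τ_n − τ_data·x̄)/τ₀ = (177.8513·0.127364 − 0.125930·177.5) / 0.001434 = 0.299278/0.001434 ≈ 208.7.

μ₀ = 208.7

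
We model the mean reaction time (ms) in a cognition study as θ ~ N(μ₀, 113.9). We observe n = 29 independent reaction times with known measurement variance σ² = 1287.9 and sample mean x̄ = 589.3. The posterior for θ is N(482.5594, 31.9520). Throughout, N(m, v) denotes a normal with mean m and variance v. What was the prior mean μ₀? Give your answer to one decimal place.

μ₀ = 208.8

The posterior mean is a precision-weighted average: μ_n = (τ₀μ₀ + τ_data·x̄)/(τ₀+τ_data), with τ₀=1/σ₀² and τ_data=n/σ².
Here τ₀ = 1/113.9 = 0.008780 and τ_data = 29/1287.9 = 0.022517, so τ_n = 0.031297.
Rearranging for μ₀: μ₀ = (μ_n·τ_n − τ_data·x̄)/τ₀ = (482.5594·0.031297 − 0.022517·589.3) / 0.008780 = 1.833393/0.008780 ≈ 208.8.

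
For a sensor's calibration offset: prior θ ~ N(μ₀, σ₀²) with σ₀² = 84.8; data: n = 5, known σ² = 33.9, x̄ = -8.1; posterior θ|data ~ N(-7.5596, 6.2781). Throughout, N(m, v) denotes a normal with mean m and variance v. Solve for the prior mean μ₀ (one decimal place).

The posterior mean is a precision-weighted average: μ_n = (τ₀μ₀ + τ_data·x̄)/(τ₀+τ_data), with τ₀=1/σ₀² and τ_data=n/σ².
Here τ₀ = 1/84.8 = 0.011792 and τ_data = 5/33.9 = 0.147493, so τ_n = 0.159285.
Rearranging for μ₀: μ₀ = (μ_n·τ_n − τ_data·x̄)/τ₀ = (-7.5596·0.159285 − 0.147493·-8.1) / 0.011792 = -0.009438/0.011792 ≈ -0.8.

μ₀ = -0.8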